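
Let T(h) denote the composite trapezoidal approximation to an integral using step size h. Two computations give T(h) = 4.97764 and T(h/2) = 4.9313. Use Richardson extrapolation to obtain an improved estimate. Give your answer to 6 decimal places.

R = (4·T(h/2) − T(h)) / 3 = (4·4.9313 − 4.97764)/3 = (14.74756)/3 = 4.915853.

4.915853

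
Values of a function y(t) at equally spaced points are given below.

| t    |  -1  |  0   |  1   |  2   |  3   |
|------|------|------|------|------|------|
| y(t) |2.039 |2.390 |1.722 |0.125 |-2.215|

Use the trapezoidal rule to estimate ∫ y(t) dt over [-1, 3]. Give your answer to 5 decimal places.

h = 1, n = 4.
(h/2)·[y₀ + 2y₁ + 2y₂ + 2y₃ + y₄] = 0.5·(8.298) = 4.14900.

4.14900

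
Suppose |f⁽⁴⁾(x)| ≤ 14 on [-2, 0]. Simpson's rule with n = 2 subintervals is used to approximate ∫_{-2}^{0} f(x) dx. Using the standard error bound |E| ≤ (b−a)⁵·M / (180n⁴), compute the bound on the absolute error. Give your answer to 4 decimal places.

0.1556

|E| ≤ (2)⁵·14 / (180·2⁴) = 448/2880 = 0.1556.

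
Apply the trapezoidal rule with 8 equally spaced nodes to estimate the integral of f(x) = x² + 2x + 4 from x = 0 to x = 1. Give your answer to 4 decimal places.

h = (1 − 0)/7 = 0.142857.
Nodes x₀,…,x₇ = 0, 0.142857, 0.285714, 0.428571, 0.571429, 0.714286, 0.857143, 1.
f(x) = x² + 2x + 4: f₀=4, f₁=4.306122, f₂=4.653061, f₃=5.040816, f₄=5.469388, f₅=5.938776, f₆=6.448980, f₇=7.
(h/2)·[f₀ + 2f₁ + 2f₂ + 2f₃ + 2f₄ + 2f₅ + 2f₆ + f₇] = 0.071429·(74.714286) = 5.3367.

5.3367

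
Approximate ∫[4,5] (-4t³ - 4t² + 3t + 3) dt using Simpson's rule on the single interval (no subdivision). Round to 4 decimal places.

S = (b−a)/6 · [f(4) + 4f(4.5) + f(5)] = 0.166667·[(-305) + 4·(-429) + (-582)] = -433.8333.

-433.8333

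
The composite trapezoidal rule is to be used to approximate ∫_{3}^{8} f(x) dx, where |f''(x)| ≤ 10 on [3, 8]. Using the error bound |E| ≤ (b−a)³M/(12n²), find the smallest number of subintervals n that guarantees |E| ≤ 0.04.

Need 1250/(12n²) ≤ 0.04.
n² ≥ 1250/(12·0.04) = 2604.17 ⇒ n ≥ 51.0310, so the smallest n is 52.

52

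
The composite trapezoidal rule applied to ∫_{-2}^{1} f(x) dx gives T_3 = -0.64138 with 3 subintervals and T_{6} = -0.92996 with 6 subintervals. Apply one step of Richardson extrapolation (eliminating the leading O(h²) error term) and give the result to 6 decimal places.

-1.026153

R = (4·T_{6} − T_3) / 3 = (4·(-0.92996) − (-0.64138))/3 = (-3.07846)/3 = -1.026153.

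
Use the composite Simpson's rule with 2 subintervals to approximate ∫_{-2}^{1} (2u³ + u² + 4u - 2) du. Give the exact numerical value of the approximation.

h = (1 − (-2))/2 = 1.5.
Nodes u₀,…,u₂ = -2, -0.5, 1.
f(u) = 2u³ + u² + 4u - 2: f₀=-22, f₁=-4, f₂=5.
(h/3)·[f₀ + 4f₁ + f₂] = 0.5·(-33) = -16.5.

-16.5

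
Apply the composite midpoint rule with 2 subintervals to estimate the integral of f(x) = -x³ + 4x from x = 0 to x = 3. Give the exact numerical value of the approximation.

0.28125

h = (3 − 0)/2 = 1.5.
Midpoints m₁,…,m₂ = 0.75, 2.25.
f(m₁)=2.578125, f(m₂)=-2.390625.
h·[f(m₁) + f(m₂)] = 1.5·(0.1875) = 0.28125.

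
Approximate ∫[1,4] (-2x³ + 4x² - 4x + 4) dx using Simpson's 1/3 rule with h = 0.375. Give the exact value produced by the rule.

-61.5

h = (4 − 1)/8 = 0.375.
Nodes x₀,…,x₈ = 1, 1.375, 1.75, 2.125, 2.5, 2.875, 3.25, 3.625, 4.
f(x) = -2x³ + 4x² - 4x + 4: f₀=2, f₁=0.86328125, f₂=-1.46875, f₃=-5.62890625, f₄=-12.25, f₅=-21.96484375, f₆=-35.40625, f₇=-53.20703125, f₈=-76.
(h/3)·[f₀ + 4f₁ + 2f₂ + 4f₃ + 2f₄ + 4f₅ + 2f₆ + 4f₇ + f₈] = 0.125·(-492) = -61.5.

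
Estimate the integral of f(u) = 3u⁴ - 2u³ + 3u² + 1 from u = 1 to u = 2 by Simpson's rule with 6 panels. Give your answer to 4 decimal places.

19.1003

h = (2 − 1)/6 = 0.166667.
Nodes u₀,…,u₆ = 1, 1.166667, 1.333333, 1.5, 1.666667, 1.833333, 2.
f(u) = 3u⁴ - 2u³ + 3u² + 1: f₀=5, f₁=7.465278, f₂=11.074074, f₃=16.1875, f₄=23.222222, f₅=32.650463, f₆=45.
(h/3)·[f₀ + 4f₁ + 2f₂ + 4f₃ + 2f₄ + 4f₅ + f₆] = 0.055556·(343.805556) = 19.1003.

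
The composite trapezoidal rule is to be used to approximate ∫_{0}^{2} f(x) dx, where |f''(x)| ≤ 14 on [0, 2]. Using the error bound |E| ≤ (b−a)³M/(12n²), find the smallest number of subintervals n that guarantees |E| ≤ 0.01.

31

Need 112/(12n²) ≤ 0.01.
n² ≥ 112/(12·0.01) = 933.333 ⇒ n ≥ 30.5505, so the smallest n is 31.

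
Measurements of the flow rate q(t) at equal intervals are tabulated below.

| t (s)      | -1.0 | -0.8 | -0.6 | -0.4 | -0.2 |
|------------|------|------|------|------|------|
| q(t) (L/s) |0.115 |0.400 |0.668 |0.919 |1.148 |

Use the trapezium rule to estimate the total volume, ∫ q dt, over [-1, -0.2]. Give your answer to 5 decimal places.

h = 0.2, n = 4.
(h/2)·[y₀ + 2y₁ + 2y₂ + 2y₃ + y₄] = 0.1·(5.237) = 0.52370.

0.52370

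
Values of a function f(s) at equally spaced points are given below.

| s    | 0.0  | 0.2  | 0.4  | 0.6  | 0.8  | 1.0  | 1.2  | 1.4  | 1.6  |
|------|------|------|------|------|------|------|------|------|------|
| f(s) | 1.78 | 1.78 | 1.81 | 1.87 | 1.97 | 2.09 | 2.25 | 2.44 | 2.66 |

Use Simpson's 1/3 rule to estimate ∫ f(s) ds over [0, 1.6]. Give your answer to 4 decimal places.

h = 0.2, n = 8.
(h/3)·[y₀ + 4y₁ + 2y₂ + 4y₃ + 2y₄ + 4y₅ + 2y₆ + 4y₇ + y₈] = 0.066667·(49.22) = 3.2813.

3.2813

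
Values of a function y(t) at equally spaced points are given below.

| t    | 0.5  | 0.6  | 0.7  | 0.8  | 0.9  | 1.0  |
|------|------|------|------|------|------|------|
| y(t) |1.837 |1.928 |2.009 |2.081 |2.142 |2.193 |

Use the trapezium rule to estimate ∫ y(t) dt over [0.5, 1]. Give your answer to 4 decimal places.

1.0175

h = 0.1, n = 5.
(h/2)·[y₀ + 2y₁ + 2y₂ + 2y₃ + 2y₄ + y₅] = 0.05·(20.350) = 1.0175.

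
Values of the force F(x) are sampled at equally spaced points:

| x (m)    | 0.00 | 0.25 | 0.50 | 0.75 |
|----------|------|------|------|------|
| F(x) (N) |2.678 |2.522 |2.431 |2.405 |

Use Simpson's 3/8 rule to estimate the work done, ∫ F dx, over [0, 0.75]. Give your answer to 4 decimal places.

h = 0.25, n = 3.
(3h/8)·[y₀ + 3y₁ + 3y₂ + y₃] = 0.09375·(19.942) = 1.8696.

1.8696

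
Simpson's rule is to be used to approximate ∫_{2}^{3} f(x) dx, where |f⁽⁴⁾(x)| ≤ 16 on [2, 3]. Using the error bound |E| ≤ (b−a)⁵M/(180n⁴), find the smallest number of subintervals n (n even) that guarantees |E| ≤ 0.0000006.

Need 16/(180n⁴) ≤ 0.0000006.
n⁴ ≥ 16/(180·0.0000006) = 148148 ⇒ n ≥ 19.6189, so the smallest even n is 20. (n must be even for Simpson's rule.)

20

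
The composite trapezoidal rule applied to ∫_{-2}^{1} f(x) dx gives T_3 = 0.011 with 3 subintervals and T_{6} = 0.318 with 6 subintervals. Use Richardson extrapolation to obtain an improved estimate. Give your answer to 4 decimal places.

R = (4·T_{6} − T_3) / 3 = (4·0.318 − 0.011)/3 = (1.261)/3 = 0.4203.

0.4203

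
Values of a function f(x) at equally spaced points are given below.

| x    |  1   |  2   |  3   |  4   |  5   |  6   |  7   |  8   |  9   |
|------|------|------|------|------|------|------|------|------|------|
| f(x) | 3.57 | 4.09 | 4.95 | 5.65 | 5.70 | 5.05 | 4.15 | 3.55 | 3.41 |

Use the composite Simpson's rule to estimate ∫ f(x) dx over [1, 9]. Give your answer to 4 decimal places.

h = 1, n = 8.
(h/3)·[y₀ + 4y₁ + 2y₂ + 4y₃ + 2y₄ + 4y₅ + 2y₆ + 4y₇ + y₈] = 0.333333·(109.94) = 36.6467.

36.6467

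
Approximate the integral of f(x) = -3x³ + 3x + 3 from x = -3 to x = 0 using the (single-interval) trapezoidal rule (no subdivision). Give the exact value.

T = (b−a)/2 · [f(-3) + f(0)] = 1.5·[75 + 3] = 117.

117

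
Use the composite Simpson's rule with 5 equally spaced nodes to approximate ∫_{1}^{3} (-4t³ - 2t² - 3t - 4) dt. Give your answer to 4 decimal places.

h = (3 − 1)/4 = 0.5.
Nodes t₀,…,t₄ = 1, 1.5, 2, 2.5, 3.
f(t) = -4t³ - 2t² - 3t - 4: f₀=-13, f₁=-26.5, f₂=-50, f₃=-86.5, f₄=-139.
(h/3)·[f₀ + 4f₁ + 2f₂ + 4f₃ + f₄] = 0.166667·(-704) = -117.3333.

-117.3333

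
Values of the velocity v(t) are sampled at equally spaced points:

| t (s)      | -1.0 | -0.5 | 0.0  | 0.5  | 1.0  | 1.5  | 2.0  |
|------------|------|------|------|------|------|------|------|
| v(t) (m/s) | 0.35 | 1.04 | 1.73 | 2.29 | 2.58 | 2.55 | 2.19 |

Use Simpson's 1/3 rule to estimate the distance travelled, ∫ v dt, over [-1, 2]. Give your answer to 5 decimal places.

h = 0.5, n = 6.
(h/3)·[y₀ + 4y₁ + 2y₂ + 4y₃ + 2y₄ + 4y₅ + y₆] = 0.166667·(34.68) = 5.78000.

5.78000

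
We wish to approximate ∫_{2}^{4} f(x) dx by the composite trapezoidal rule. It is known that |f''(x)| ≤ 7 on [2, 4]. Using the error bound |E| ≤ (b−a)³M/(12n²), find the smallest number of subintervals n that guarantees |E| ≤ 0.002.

Need 56/(12n²) ≤ 0.002.
n² ≥ 56/(12·0.002) = 2333.33 ⇒ n ≥ 48.3046, so the smallest n is 49.

49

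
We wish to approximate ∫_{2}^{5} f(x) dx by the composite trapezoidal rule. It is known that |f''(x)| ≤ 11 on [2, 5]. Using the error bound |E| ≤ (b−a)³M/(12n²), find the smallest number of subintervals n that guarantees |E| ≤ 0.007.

Need 297/(12n²) ≤ 0.007.
n² ≥ 297/(12·0.007) = 3535.71 ⇒ n ≥ 59.4619, so the smallest n is 60.

60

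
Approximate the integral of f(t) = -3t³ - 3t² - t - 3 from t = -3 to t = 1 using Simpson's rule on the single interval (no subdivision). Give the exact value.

24

S = (b−a)/6 · [f(-3) + 4f(-1) + f(1)] = 0.666667·[54 + 4·(-2) + (-10)] = 24.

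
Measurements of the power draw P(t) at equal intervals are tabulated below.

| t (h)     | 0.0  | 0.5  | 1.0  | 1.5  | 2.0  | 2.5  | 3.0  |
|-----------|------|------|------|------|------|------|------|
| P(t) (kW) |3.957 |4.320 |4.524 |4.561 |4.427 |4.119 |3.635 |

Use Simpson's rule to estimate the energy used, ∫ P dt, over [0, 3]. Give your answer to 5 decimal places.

12.91567

h = 0.5, n = 6.
(h/3)·[y₀ + 4y₁ + 2y₂ + 4y₃ + 2y₄ + 4y₅ + y₆] = 0.166667·(77.494) = 12.91567.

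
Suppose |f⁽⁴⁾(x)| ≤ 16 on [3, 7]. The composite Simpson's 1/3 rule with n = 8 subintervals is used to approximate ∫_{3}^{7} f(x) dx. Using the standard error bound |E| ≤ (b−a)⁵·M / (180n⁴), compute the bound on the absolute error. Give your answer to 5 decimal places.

|E| ≤ (4)⁵·16 / (180·8⁴) = 16384/737280 = 0.02222.

0.02222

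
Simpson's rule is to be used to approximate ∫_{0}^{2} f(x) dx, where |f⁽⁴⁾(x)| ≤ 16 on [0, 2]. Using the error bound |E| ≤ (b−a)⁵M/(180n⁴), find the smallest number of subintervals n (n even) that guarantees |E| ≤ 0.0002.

12

Need 512/(180n⁴) ≤ 0.0002.
n⁴ ≥ 512/(180·0.0002) = 14222.2 ⇒ n ≥ 10.9205, so the smallest even n is 12. (n must be even for Simpson's rule.)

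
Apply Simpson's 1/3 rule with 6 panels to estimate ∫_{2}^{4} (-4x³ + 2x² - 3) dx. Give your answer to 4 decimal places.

-208.6667

h = (4 − 2)/6 = 0.333333.
Nodes x₀,…,x₆ = 2, 2.333333, 2.666667, 3, 3.333333, 3.666667, 4.
f(x) = -4x³ + 2x² - 3: f₀=-27, f₁=-42.925926, f₂=-64.629630, f₃=-93, f₄=-128.925926, f₅=-173.296296, f₆=-227.
(h/3)·[f₀ + 4f₁ + 2f₂ + 4f₃ + 2f₄ + 4f₅ + f₆] = 0.111111·(-1878) = -208.6667.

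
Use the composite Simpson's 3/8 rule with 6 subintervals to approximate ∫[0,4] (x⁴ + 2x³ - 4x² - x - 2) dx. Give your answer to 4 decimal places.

h = (4 − 0)/6 = 0.666667.
Nodes x₀,…,x₆ = 0, 0.666667, 1.333333, 2, 2.666667, 3.333333, 4.
f(x) = x⁴ + 2x³ - 4x² - x - 2: f₀=-2, f₁=-3.654321, f₂=-2.543210, f₃=12, f₄=55.382716, f₅=147.753086, f₆=314.
(3h/8)·[f₀ + 3f₁ + 3f₂ + 2f₃ + 3f₄ + 3f₅ + f₆] = 0.25·(926.814815) = 231.7037.

231.7037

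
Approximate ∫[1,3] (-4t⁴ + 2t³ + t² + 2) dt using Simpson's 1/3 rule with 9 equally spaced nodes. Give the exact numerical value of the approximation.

-140.9375

h = (3 − 1)/8 = 0.25.
Nodes t₀,…,t₈ = 1, 1.25, 1.5, 1.75, 2, 2.25, 2.5, 2.75, 3.
f(t) = -4t⁴ + 2t³ + t² + 2: f₀=1, f₁=-2.296875, f₂=-9.25, f₃=-21.734375, f₄=-42, f₅=-72.671875, f₆=-116.75, f₇=-177.609375, f₈=-259.
(h/3)·[f₀ + 4f₁ + 2f₂ + 4f₃ + 2f₄ + 4f₅ + 2f₆ + 4f₇ + f₈] = 0.083333·(-1691.25) = -140.9375.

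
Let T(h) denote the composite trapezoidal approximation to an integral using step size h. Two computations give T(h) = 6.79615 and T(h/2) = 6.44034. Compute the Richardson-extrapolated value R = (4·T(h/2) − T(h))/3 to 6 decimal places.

6.321737

R = (4·T(h/2) − T(h)) / 3 = (4·6.44034 − 6.79615)/3 = (18.96521)/3 = 6.321737.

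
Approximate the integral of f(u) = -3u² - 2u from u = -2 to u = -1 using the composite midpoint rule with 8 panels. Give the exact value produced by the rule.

-3.99609375

h = (-1 − (-2))/8 = 0.125.
Midpoints m₁,…,m₈ = -1.9375, -1.8125, -1.6875, -1.5625, -1.4375, -1.3125, -1.1875, -1.0625.
f(m₁)=-7.38671875, f(m₂)=-6.23046875, f(m₃)=-5.16796875, f(m₄)=-4.19921875, f(m₅)=-3.32421875, f(m₆)=-2.54296875, f(m₇)=-1.85546875, f(m₈)=-1.26171875.
h·[f(m₁) + f(m₂) + f(m₃) + f(m₄) + f(m₅) + f(m₆) + f(m₇) + f(m₈)] = 0.125·(-31.96875) = -3.99609375.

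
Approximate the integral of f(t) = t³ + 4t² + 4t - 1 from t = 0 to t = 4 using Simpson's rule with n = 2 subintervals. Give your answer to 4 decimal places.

h = (4 − 0)/2 = 2.
Nodes t₀,…,t₂ = 0, 2, 4.
f(t) = t³ + 4t² + 4t - 1: f₀=-1, f₁=31, f₂=143.
(h/3)·[f₀ + 4f₁ + f₂] = 0.666667·(266) = 177.3333.

177.3333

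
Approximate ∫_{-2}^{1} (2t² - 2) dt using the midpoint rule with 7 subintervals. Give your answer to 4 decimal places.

-0.0918

h = (1 − (-2))/7 = 0.428571.
Midpoints m₁,…,m₇ = -1.785714, -1.357143, -0.928571, -0.5, -0.071429, 0.357143, 0.785714.
f(m₁)=4.377551, f(m₂)=1.683673, f(m₃)=-0.275510, f(m₄)=-1.5, f(m₅)=-1.989796, f(m₆)=-1.744898, f(m₇)=-0.765306.
h·[f(m₁) + f(m₂) + f(m₃) + f(m₄) + f(m₅) + f(m₆) + f(m₇)] = 0.428571·(-0.214286) = -0.0918.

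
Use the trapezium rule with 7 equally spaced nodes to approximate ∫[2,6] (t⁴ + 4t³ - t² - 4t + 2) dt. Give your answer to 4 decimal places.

2748.1811

h = (6 − 2)/6 = 0.666667.
Nodes t₀,…,t₆ = 2, 2.666667, 3.333333, 4, 4.666667, 5.333333, 6.
f(t) = t⁴ + 4t³ - t² - 4t + 2: f₀=38, f₁=110.641975, f₂=249.160494, f₃=482, f₄=842.345679, f₅=1368.123457, f₆=2102.
(h/2)·[f₀ + 2f₁ + 2f₂ + 2f₃ + 2f₄ + 2f₅ + f₆] = 0.333333·(8244.543210) = 2748.1811.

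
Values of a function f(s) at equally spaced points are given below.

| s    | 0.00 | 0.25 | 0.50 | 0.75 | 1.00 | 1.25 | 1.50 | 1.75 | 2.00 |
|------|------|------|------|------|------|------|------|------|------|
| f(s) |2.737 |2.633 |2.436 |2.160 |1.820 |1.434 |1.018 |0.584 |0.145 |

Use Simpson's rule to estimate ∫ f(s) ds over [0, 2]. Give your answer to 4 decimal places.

h = 0.25, n = 8.
(h/3)·[y₀ + 4y₁ + 2y₂ + 4y₃ + 2y₄ + 4y₅ + 2y₆ + 4y₇ + y₈] = 0.083333·(40.674) = 3.3895.

3.3895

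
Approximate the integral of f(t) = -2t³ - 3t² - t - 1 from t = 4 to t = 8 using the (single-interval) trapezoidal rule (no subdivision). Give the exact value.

-2812

T = (b−a)/2 · [f(4) + f(8)] = 2·[(-181) + (-1225)] = -2812.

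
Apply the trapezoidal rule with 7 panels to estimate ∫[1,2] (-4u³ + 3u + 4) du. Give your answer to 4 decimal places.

h = (2 − 1)/7 = 0.142857.
Nodes u₀,…,u₇ = 1, 1.142857, 1.285714, 1.428571, 1.571429, 1.714286, 1.857143, 2.
f(u) = -4u³ + 3u + 4: f₀=3, f₁=1.457726, f₂=-0.644315, f₃=-3.376093, f₄=-6.807580, f₅=-11.008746, f₆=-16.049563, f₇=-22.
(h/2)·[f₀ + 2f₁ + 2f₂ + 2f₃ + 2f₄ + 2f₅ + 2f₆ + f₇] = 0.071429·(-91.857143) = -6.5612.

-6.5612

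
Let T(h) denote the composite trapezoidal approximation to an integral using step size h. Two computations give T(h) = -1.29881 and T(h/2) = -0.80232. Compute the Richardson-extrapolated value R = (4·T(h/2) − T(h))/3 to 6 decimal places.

R = (4·T(h/2) − T(h)) / 3 = (4·(-0.80232) − (-1.29881))/3 = (-1.91047)/3 = -0.636823.

-0.636823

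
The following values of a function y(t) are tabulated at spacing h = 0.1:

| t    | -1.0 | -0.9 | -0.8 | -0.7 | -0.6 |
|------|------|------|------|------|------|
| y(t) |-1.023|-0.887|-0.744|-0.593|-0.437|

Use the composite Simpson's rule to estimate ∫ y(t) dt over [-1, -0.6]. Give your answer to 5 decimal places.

h = 0.1, n = 4.
(h/3)·[y₀ + 4y₁ + 2y₂ + 4y₃ + y₄] = 0.033333·(-8.868) = -0.29560.

-0.29560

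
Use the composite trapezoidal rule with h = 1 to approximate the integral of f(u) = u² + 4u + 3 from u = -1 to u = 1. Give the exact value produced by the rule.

h = (1 − (-1))/2 = 1.
Nodes u₀,…,u₂ = -1, 0, 1.
f(u) = u² + 4u + 3: f₀=0, f₁=3, f₂=8.
(h/2)·[f₀ + 2f₁ + f₂] = 0.5·(14) = 7.

7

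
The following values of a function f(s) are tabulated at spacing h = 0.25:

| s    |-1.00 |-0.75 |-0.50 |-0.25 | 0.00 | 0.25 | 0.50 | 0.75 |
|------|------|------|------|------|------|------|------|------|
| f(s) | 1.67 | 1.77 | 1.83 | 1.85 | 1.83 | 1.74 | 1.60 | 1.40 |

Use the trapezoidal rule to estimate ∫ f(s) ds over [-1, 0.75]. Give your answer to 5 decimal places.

h = 0.25, n = 7.
(h/2)·[y₀ + 2y₁ + 2y₂ + 2y₃ + 2y₄ + 2y₅ + 2y₆ + y₇] = 0.125·(24.31) = 3.03875.

3.03875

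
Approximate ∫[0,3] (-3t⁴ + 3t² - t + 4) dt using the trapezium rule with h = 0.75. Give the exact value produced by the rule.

-125.548828125

h = (3 − 0)/4 = 0.75.
Nodes t₀,…,t₄ = 0, 0.75, 1.5, 2.25, 3.
f(t) = -3t⁴ + 3t² - t + 4: f₀=4, f₁=3.98828125, f₂=-5.9375, f₃=-59.94921875, f₄=-215.
(h/2)·[f₀ + 2f₁ + 2f₂ + 2f₃ + f₄] = 0.375·(-334.796875) = -125.548828125.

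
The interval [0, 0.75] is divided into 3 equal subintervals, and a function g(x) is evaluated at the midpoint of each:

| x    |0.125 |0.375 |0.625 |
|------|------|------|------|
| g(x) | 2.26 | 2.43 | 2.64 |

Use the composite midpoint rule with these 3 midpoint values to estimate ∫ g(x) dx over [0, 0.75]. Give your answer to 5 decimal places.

h = 0.25, n = 3.
h·[y(m₁) + y(m₂) + y(m₃)] = 0.25·(7.33) = 1.83250.

1.83250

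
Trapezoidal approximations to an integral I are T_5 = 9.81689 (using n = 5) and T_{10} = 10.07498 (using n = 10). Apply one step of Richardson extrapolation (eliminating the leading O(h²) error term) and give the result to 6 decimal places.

R = (4·T_{10} − T_5) / 3 = (4·10.07498 − 9.81689)/3 = (30.48303)/3 = 10.161010.

10.161010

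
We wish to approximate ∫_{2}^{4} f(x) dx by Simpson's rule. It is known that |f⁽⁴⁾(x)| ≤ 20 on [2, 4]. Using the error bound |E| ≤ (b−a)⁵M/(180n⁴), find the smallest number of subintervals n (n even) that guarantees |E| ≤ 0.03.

4

Need 640/(180n⁴) ≤ 0.03.
n⁴ ≥ 640/(180·0.03) = 118.519 ⇒ n ≥ 3.2995, so the smallest even n is 4. (n must be even for Simpson's rule.)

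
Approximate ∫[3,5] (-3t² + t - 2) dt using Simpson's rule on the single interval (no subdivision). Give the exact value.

S = (b−a)/6 · [f(3) + 4f(4) + f(5)] = 0.333333·[(-26) + 4·(-46) + (-72)] = -94.

-94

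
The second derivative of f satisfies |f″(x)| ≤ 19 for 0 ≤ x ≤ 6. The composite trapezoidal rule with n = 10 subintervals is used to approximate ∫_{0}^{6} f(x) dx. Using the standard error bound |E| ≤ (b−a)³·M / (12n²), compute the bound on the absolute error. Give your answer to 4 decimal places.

3.4200

|E| ≤ (6)³·19 / (12·10²) = 4104/1200 = 3.4200.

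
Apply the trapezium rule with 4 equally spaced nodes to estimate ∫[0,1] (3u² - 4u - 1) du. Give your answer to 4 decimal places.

-1.9444

h = (1 − 0)/3 = 0.333333.
Nodes u₀,…,u₃ = 0, 0.333333, 0.666667, 1.
f(u) = 3u² - 4u - 1: f₀=-1, f₁=-2, f₂=-2.333333, f₃=-2.
(h/2)·[f₀ + 2f₁ + 2f₂ + f₃] = 0.166667·(-11.666667) = -1.9444.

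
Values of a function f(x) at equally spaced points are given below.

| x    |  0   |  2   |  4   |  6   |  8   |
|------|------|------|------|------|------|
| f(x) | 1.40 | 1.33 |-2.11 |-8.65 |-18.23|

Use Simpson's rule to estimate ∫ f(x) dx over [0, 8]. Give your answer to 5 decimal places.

-33.55333

h = 2, n = 4.
(h/3)·[y₀ + 4y₁ + 2y₂ + 4y₃ + y₄] = 0.666667·(-50.33) = -33.55333.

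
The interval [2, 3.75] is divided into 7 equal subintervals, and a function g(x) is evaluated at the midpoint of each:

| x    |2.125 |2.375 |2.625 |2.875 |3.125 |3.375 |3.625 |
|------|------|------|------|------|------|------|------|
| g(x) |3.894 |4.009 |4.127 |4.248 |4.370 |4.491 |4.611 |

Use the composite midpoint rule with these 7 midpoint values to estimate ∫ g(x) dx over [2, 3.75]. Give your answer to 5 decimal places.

7.43750

h = 0.25, n = 7.
h·[y(m₁) + y(m₂) + y(m₃) + y(m₄) + y(m₅) + y(m₆) + y(m₇)] = 0.25·(29.750) = 7.43750.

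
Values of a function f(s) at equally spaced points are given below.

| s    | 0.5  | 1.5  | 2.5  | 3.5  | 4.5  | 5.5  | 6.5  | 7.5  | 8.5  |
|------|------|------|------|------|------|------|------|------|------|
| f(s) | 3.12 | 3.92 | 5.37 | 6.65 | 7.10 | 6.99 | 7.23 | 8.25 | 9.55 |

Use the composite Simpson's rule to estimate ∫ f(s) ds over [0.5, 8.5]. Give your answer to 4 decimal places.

51.7700

h = 1, n = 8.
(h/3)·[y₀ + 4y₁ + 2y₂ + 4y₃ + 2y₄ + 4y₅ + 2y₆ + 4y₇ + y₈] = 0.333333·(155.31) = 51.7700.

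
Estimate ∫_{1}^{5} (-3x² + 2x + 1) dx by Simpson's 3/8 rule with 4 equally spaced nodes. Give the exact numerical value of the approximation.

h = (5 − 1)/3 = 1.333333.
Nodes x₀,…,x₃ = 1, 2.333333, 3.666667, 5.
f(x) = -3x² + 2x + 1: f₀=0, f₁=-10.666667, f₂=-32, f₃=-64.
(3h/8)·[f₀ + 3f₁ + 3f₂ + f₃] = 0.5·(-192) = -96.

-96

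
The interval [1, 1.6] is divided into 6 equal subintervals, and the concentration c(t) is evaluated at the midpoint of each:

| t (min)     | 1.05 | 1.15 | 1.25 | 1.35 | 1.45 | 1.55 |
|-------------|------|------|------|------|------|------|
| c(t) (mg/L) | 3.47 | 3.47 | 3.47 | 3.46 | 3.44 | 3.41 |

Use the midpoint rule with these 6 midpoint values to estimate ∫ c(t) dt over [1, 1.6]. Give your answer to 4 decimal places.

h = 0.1, n = 6.
h·[y(m₁) + y(m₂) + y(m₃) + y(m₄) + y(m₅) + y(m₆)] = 0.1·(20.72) = 2.0720.

2.0720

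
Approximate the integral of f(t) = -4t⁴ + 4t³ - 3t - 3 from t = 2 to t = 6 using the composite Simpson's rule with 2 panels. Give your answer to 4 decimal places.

h = (6 − 2)/2 = 2.
Nodes t₀,…,t₂ = 2, 4, 6.
f(t) = -4t⁴ + 4t³ - 3t - 3: f₀=-41, f₁=-783, f₂=-4341.
(h/3)·[f₀ + 4f₁ + f₂] = 0.666667·(-7514) = -5009.3333.

-5009.3333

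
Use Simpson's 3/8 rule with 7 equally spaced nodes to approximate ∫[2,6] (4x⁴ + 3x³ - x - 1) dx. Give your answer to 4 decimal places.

7136.1481

h = (6 − 2)/6 = 0.666667.
Nodes x₀,…,x₆ = 2, 2.666667, 3.333333, 4, 4.666667, 5.333333, 6.
f(x) = 4x⁴ + 3x³ - x - 1: f₀=85, f₁=255.493827, f₂=600.604938, f₃=1211, f₄=2196.308642, f₅=3685.123457, f₆=5825.
(3h/8)·[f₀ + 3f₁ + 3f₂ + 2f₃ + 3f₄ + 3f₅ + f₆] = 0.25·(28544.592593) = 7136.1481.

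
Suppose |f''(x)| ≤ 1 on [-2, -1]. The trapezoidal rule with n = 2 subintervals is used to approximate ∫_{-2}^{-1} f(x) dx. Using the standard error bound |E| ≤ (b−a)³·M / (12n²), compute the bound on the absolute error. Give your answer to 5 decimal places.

0.02083

|E| ≤ (1)³·1 / (12·2²) = 1/48 = 0.02083.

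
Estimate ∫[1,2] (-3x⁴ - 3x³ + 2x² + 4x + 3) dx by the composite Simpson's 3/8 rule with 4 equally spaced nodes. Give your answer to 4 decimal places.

h = (2 − 1)/3 = 0.333333.
Nodes x₀,…,x₃ = 1, 1.333333, 1.666667, 2.
f(x) = -3x⁴ - 3x³ + 2x² + 4x + 3: f₀=3, f₁=-4.703704, f₂=-21.814815, f₃=-53.
(3h/8)·[f₀ + 3f₁ + 3f₂ + f₃] = 0.125·(-129.555556) = -16.1944.

-16.1944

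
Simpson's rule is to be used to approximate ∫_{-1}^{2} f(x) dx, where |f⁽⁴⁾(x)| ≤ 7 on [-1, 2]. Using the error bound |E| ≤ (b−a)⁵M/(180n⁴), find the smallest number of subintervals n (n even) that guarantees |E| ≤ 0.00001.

32

Need 1701/(180n⁴) ≤ 0.00001.
n⁴ ≥ 1701/(180·0.00001) = 945000 ⇒ n ≥ 31.1787, so the smallest even n is 32. (n must be even for Simpson's rule.)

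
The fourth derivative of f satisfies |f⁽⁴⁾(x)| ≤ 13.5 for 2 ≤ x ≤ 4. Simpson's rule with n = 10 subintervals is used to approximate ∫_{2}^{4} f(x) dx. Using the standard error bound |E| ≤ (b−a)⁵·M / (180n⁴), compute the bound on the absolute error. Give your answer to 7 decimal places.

0.0002400

|E| ≤ (2)⁵·13.5 / (180·10⁴) = 432/1800000 = 0.0002400.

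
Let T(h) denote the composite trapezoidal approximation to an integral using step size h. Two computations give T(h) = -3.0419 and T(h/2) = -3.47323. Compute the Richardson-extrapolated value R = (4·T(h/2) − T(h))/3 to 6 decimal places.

-3.617007

R = (4·T(h/2) − T(h)) / 3 = (4·(-3.47323) − (-3.0419))/3 = (-10.85102)/3 = -3.617007.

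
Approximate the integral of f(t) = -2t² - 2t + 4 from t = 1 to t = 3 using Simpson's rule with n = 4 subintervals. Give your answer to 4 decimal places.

h = (3 − 1)/4 = 0.5.
Nodes t₀,…,t₄ = 1, 1.5, 2, 2.5, 3.
f(t) = -2t² - 2t + 4: f₀=0, f₁=-3.5, f₂=-8, f₃=-13.5, f₄=-20.
(h/3)·[f₀ + 4f₁ + 2f₂ + 4f₃ + f₄] = 0.166667·(-104) = -17.3333.

-17.3333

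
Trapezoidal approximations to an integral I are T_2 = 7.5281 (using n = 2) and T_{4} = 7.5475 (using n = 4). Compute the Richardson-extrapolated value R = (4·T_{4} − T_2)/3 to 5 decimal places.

R = (4·T_{4} − T_2) / 3 = (4·7.5475 − 7.5281)/3 = (22.6619)/3 = 7.55397.

7.55397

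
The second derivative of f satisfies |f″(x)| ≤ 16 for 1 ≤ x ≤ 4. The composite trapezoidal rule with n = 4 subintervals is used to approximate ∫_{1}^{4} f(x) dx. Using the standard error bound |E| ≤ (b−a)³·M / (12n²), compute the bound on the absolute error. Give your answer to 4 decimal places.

2.2500

|E| ≤ (3)³·16 / (12·4²) = 432/192 = 2.2500.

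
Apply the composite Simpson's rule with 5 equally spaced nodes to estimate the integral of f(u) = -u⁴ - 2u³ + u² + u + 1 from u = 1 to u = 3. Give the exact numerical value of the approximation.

h = (3 − 1)/4 = 0.5.
Nodes u₀,…,u₄ = 1, 1.5, 2, 2.5, 3.
f(u) = -u⁴ - 2u³ + u² + u + 1: f₀=0, f₁=-7.0625, f₂=-25, f₃=-60.5625, f₄=-122.
(h/3)·[f₀ + 4f₁ + 2f₂ + 4f₃ + f₄] = 0.166667·(-442.5) = -73.75.

-73.75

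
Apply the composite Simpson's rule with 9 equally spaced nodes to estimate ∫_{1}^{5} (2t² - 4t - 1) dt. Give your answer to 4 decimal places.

30.6667

h = (5 − 1)/8 = 0.5.
Nodes t₀,…,t₈ = 1, 1.5, 2, 2.5, 3, 3.5, 4, 4.5, 5.
f(t) = 2t² - 4t - 1: f₀=-3, f₁=-2.5, f₂=-1, f₃=1.5, f₄=5, f₅=9.5, f₆=15, f₇=21.5, f₈=29.
(h/3)·[f₀ + 4f₁ + 2f₂ + 4f₃ + 2f₄ + 4f₅ + 2f₆ + 4f₇ + f₈] = 0.166667·(184) = 30.6667.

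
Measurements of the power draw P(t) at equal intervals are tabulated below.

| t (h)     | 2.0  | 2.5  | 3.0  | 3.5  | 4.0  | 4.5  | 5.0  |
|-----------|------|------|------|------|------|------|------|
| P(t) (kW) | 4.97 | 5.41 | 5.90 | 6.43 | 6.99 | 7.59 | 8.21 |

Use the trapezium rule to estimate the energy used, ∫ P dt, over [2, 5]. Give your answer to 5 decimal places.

19.45500

h = 0.5, n = 6.
(h/2)·[y₀ + 2y₁ + 2y₂ + 2y₃ + 2y₄ + 2y₅ + y₆] = 0.25·(77.82) = 19.45500.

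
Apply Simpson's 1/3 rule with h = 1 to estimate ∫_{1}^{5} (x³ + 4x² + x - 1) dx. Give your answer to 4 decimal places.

329.3333

h = (5 − 1)/4 = 1.
Nodes x₀,…,x₄ = 1, 2, 3, 4, 5.
f(x) = x³ + 4x² + x - 1: f₀=5, f₁=25, f₂=65, f₃=131, f₄=229.
(h/3)·[f₀ + 4f₁ + 2f₂ + 4f₃ + f₄] = 0.333333·(988) = 329.3333.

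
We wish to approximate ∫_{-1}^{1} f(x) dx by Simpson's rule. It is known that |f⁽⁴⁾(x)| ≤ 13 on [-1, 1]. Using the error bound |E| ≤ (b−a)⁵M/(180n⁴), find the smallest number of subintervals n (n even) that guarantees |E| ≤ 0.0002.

Need 416/(180n⁴) ≤ 0.0002.
n⁴ ≥ 416/(180·0.0002) = 11555.6 ⇒ n ≥ 10.3681, so the smallest even n is 12. (n must be even for Simpson's rule.)

12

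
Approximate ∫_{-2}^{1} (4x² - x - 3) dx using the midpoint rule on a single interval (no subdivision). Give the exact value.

-4.5

M = (b−a)·f(-0.5) = 3·(-1.5) = -4.5.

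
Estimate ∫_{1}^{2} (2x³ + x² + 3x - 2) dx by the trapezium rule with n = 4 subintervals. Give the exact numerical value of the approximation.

h = (2 − 1)/4 = 0.25.
Nodes x₀,…,x₄ = 1, 1.25, 1.5, 1.75, 2.
f(x) = 2x³ + x² + 3x - 2: f₀=4, f₁=7.21875, f₂=11.5, f₃=17.03125, f₄=24.
(h/2)·[f₀ + 2f₁ + 2f₂ + 2f₃ + f₄] = 0.125·(99.5) = 12.4375.

12.4375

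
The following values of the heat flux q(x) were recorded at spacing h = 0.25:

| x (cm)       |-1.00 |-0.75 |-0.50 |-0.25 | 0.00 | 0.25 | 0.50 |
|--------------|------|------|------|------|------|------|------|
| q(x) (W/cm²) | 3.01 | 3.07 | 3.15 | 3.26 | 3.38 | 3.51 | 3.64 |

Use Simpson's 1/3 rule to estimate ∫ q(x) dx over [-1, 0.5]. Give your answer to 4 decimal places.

h = 0.25, n = 6.
(h/3)·[y₀ + 4y₁ + 2y₂ + 4y₃ + 2y₄ + 4y₅ + y₆] = 0.083333·(59.07) = 4.9225.

4.9225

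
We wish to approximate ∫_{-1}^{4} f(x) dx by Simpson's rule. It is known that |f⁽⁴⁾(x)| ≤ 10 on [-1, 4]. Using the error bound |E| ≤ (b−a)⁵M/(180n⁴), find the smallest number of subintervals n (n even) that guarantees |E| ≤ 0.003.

16

Need 31250/(180n⁴) ≤ 0.003.
n⁴ ≥ 31250/(180·0.003) = 57870.4 ⇒ n ≥ 15.5101, so the smallest even n is 16. (n must be even for Simpson's rule.)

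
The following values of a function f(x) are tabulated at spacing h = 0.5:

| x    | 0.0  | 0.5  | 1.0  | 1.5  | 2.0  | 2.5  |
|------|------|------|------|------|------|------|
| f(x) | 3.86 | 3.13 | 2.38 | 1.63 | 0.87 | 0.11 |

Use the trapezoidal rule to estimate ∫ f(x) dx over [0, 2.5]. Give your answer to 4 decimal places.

h = 0.5, n = 5.
(h/2)·[y₀ + 2y₁ + 2y₂ + 2y₃ + 2y₄ + y₅] = 0.25·(19.99) = 4.9975.

4.9975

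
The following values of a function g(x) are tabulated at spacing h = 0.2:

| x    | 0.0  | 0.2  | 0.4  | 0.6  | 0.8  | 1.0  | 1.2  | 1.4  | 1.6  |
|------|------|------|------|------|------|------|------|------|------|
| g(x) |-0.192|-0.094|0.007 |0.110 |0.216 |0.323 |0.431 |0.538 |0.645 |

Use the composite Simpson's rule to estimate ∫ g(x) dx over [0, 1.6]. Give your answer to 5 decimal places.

0.35127

h = 0.2, n = 8.
(h/3)·[y₀ + 4y₁ + 2y₂ + 4y₃ + 2y₄ + 4y₅ + 2y₆ + 4y₇ + y₈] = 0.066667·(5.269) = 0.35127.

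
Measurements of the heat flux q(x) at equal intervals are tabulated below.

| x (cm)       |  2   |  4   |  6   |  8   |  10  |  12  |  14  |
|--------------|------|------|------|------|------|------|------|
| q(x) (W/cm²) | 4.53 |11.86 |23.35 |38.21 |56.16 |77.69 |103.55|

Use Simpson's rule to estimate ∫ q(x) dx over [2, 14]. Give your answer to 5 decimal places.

h = 2, n = 6.
(h/3)·[y₀ + 4y₁ + 2y₂ + 4y₃ + 2y₄ + 4y₅ + y₆] = 0.666667·(778.14) = 518.76000.

518.76000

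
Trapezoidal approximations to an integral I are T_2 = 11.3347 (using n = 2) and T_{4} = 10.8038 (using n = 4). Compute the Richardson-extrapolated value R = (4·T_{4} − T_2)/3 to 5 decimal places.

R = (4·T_{4} − T_2) / 3 = (4·10.8038 − 11.3347)/3 = (31.8805)/3 = 10.62683.

10.62683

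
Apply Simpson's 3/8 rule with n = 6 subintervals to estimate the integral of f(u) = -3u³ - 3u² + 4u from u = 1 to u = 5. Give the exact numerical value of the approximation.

h = (5 − 1)/6 = 0.666667.
Nodes u₀,…,u₆ = 1, 1.666667, 2.333333, 3, 3.666667, 4.333333, 5.
f(u) = -3u³ - 3u² + 4u: f₀=-2, f₁=-15.555556, f₂=-45.111111, f₃=-96, f₄=-173.555556, f₅=-283.111111, f₆=-430.
(3h/8)·[f₀ + 3f₁ + 3f₂ + 2f₃ + 3f₄ + 3f₅ + f₆] = 0.25·(-2176) = -544.

-544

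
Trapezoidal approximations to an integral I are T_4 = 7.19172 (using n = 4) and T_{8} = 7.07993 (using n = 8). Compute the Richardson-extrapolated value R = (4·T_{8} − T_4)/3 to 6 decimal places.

R = (4·T_{8} − T_4) / 3 = (4·7.07993 − 7.19172)/3 = (21.12800)/3 = 7.042667.

7.042667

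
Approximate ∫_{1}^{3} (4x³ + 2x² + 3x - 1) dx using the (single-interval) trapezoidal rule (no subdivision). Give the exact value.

142

T = (b−a)/2 · [f(1) + f(3)] = 1·[8 + 134] = 142.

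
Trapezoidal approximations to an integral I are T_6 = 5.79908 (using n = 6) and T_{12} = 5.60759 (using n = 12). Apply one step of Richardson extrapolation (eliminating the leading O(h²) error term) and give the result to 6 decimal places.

5.543760

R = (4·T_{12} − T_6) / 3 = (4·5.60759 − 5.79908)/3 = (16.63128)/3 = 5.543760.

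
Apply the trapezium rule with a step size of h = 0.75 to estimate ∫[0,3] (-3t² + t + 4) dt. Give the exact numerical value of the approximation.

-11.34375

h = (3 − 0)/4 = 0.75.
Nodes t₀,…,t₄ = 0, 0.75, 1.5, 2.25, 3.
f(t) = -3t² + t + 4: f₀=4, f₁=3.0625, f₂=-1.25, f₃=-8.9375, f₄=-20.
(h/2)·[f₀ + 2f₁ + 2f₂ + 2f₃ + f₄] = 0.375·(-30.25) = -11.34375.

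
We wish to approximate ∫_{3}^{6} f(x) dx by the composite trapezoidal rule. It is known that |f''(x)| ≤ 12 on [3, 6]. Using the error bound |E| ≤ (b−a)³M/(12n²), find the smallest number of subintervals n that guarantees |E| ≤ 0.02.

37

Need 324/(12n²) ≤ 0.02.
n² ≥ 324/(12·0.02) = 1350 ⇒ n ≥ 36.7423, so the smallest n is 37.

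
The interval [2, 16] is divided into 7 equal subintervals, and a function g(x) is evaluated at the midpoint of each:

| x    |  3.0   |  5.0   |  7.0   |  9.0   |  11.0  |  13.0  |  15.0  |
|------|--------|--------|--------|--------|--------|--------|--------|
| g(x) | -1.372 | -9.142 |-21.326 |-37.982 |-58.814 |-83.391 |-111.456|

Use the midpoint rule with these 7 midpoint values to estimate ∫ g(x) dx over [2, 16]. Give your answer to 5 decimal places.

h = 2, n = 7.
h·[y(m₁) + y(m₂) + y(m₃) + y(m₄) + y(m₅) + y(m₆) + y(m₇)] = 2·(-323.483) = -646.96600.

-646.96600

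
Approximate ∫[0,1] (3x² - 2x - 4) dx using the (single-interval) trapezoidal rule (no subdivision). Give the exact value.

T = (b−a)/2 · [f(0) + f(1)] = 0.5·[(-4) + (-3)] = -3.5.

-3.5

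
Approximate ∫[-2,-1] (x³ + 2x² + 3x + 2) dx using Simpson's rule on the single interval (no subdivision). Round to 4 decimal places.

S = (b−a)/6 · [f(-2) + 4f(-1.5) + f(-1)] = 0.166667·[(-4) + 4·(-1.375) + 0] = -1.5833.

-1.5833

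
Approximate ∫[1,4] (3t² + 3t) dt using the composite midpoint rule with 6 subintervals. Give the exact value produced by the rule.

h = (4 − 1)/6 = 0.5.
Midpoints m₁,…,m₆ = 1.25, 1.75, 2.25, 2.75, 3.25, 3.75.
f(m₁)=8.4375, f(m₂)=14.4375, f(m₃)=21.9375, f(m₄)=30.9375, f(m₅)=41.4375, f(m₆)=53.4375.
h·[f(m₁) + f(m₂) + f(m₃) + f(m₄) + f(m₅) + f(m₆)] = 0.5·(170.625) = 85.3125.

85.3125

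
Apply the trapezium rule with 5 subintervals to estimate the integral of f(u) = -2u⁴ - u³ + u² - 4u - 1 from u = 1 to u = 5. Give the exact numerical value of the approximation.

-1472.47744

h = (5 − 1)/5 = 0.8.
Nodes u₀,…,u₅ = 1, 1.8, 2.6, 3.4, 4.2, 5.
f(u) = -2u⁴ - u³ + u² - 4u - 1: f₀=-7, f₁=-31.7872, f₂=-113.6112, f₃=-309.6112, f₄=-696.5872, f₅=-1371.
(h/2)·[f₀ + 2f₁ + 2f₂ + 2f₃ + 2f₄ + f₅] = 0.4·(-3681.1936) = -1472.47744.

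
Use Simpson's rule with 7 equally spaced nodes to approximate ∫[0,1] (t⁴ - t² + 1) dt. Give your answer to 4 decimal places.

0.8668

h = (1 − 0)/6 = 0.166667.
Nodes t₀,…,t₆ = 0, 0.166667, 0.333333, 0.5, 0.666667, 0.833333, 1.
f(t) = t⁴ - t² + 1: f₀=1, f₁=0.972994, f₂=0.901235, f₃=0.8125, f₄=0.753086, f₅=0.787809, f₆=1.
(h/3)·[f₀ + 4f₁ + 2f₂ + 4f₃ + 2f₄ + 4f₅ + f₆] = 0.055556·(15.601852) = 0.8668.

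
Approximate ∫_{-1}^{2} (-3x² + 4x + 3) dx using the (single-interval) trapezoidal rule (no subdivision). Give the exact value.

-7.5

T = (b−a)/2 · [f(-1) + f(2)] = 1.5·[(-4) + (-1)] = -7.5.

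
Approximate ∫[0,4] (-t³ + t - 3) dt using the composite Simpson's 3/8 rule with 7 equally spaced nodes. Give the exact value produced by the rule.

h = (4 − 0)/6 = 0.666667.
Nodes t₀,…,t₆ = 0, 0.666667, 1.333333, 2, 2.666667, 3.333333, 4.
f(t) = -t³ + t - 3: f₀=-3, f₁=-2.629630, f₂=-4.037037, f₃=-9, f₄=-19.296296, f₅=-36.703704, f₆=-63.
(3h/8)·[f₀ + 3f₁ + 3f₂ + 2f₃ + 3f₄ + 3f₅ + f₆] = 0.25·(-272) = -68.

-68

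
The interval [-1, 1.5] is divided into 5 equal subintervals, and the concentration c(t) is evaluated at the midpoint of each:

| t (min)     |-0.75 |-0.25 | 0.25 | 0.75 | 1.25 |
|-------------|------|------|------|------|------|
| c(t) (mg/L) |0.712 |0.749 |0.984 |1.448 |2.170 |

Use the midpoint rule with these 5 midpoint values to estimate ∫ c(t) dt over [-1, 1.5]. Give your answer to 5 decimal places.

3.03150

h = 0.5, n = 5.
h·[y(m₁) + y(m₂) + y(m₃) + y(m₄) + y(m₅)] = 0.5·(6.063) = 3.03150.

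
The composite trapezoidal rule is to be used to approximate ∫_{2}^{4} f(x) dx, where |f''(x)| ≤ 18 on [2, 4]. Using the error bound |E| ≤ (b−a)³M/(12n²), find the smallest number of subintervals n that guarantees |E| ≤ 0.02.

25

Need 144/(12n²) ≤ 0.02.
n² ≥ 144/(12·0.02) = 600 ⇒ n ≥ 24.4949, so the smallest n is 25.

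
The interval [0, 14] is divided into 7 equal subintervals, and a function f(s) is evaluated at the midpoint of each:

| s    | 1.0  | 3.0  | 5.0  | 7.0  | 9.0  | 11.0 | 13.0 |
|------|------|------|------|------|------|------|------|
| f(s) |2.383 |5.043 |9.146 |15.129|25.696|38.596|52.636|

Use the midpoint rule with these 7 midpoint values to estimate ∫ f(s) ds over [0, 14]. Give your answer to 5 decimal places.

297.25800

h = 2, n = 7.
h·[y(m₁) + y(m₂) + y(m₃) + y(m₄) + y(m₅) + y(m₆) + y(m₇)] = 2·(148.629) = 297.25800.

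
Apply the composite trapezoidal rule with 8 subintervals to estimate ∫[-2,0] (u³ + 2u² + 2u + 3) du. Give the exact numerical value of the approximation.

3.3125

h = (0 − (-2))/8 = 0.25.
Nodes u₀,…,u₈ = -2, -1.75, -1.5, -1.25, -1, -0.75, -0.5, -0.25, 0.
f(u) = u³ + 2u² + 2u + 3: f₀=-1, f₁=0.265625, f₂=1.125, f₃=1.671875, f₄=2, f₅=2.203125, f₆=2.375, f₇=2.609375, f₈=3.
(h/2)·[f₀ + 2f₁ + 2f₂ + 2f₃ + 2f₄ + 2f₅ + 2f₆ + 2f₇ + f₈] = 0.125·(26.5) = 3.3125.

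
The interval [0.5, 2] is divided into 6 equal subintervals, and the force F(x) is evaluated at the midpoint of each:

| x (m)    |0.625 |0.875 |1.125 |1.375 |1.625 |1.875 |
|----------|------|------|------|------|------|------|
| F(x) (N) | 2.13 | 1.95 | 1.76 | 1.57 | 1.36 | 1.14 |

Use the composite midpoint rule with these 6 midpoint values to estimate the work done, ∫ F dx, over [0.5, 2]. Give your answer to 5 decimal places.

2.47750

h = 0.25, n = 6.
h·[y(m₁) + y(m₂) + y(m₃) + y(m₄) + y(m₅) + y(m₆)] = 0.25·(9.91) = 2.47750.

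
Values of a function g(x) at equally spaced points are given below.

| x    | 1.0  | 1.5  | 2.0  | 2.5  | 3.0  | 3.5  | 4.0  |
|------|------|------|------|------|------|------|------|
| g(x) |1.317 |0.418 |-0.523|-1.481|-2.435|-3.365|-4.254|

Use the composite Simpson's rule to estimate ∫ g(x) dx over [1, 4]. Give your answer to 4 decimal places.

h = 0.5, n = 6.
(h/3)·[y₀ + 4y₁ + 2y₂ + 4y₃ + 2y₄ + 4y₅ + y₆] = 0.166667·(-26.565) = -4.4275.

-4.4275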